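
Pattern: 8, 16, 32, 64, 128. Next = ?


Pattern: geometric (r=2)
Terms: 8, 16, 32, 64, 128
Next term = 256

Next term = 256


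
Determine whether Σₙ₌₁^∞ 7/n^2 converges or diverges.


p-series test: Σ c/n^p converges if p > 1, diverges if p ≤ 1 (constant c > 0 doesn't affect convergence).
p = 2
2 > 1 → CONVERGES

Converges (p = 2 > 1)


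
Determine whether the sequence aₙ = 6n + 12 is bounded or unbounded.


aₙ = 6n + 12 → as n→∞, aₙ→∞
No finite upper bound exists
The sequence is UNBOUNDED

Unbounded (aₙ → ∞ as n → ∞)


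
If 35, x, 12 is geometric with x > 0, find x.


GM = √(35×12) = √420 = 20.4939

GM = 20.4939


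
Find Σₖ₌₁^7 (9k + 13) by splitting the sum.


Σ(9k+13) = 9·Σk + 13·n
= 9·28 + 13·7
= 252 + 91 = 343

Σ = 343


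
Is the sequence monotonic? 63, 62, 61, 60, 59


Differences: -1, -1, -1, -1
All differences < 0 → strictly DECREASING

Monotonically decreasing


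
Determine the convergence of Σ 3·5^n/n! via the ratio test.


aₙ = 3·5^n/n!
a_{n+1}/aₙ = 5^(n+1)/(n+1)! × n!/5^n  (constant 3 cancels)
= 5/(n+1)
L = lim(n→∞) 5/(n+1) = 0
L < 1 → series CONVERGES

Converges (ratio test: L = 0 < 1)


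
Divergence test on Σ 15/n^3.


lim(n→∞) 15/n^3 = 0
lim aₙ = 0 → nth-term test is INCONCLUSIVE
(Need other tests; this is actually a convergent p-series with p=3 > 1)

Inconclusive (lim aₙ = 0; need another test)


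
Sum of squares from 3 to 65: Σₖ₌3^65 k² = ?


Σₖ₌3^65 k² = Σₖ₌₁^65 k² − Σₖ₌₁^2 k²
= 65·66·131/6 − 2·3·5/6
= 93665 − 5 = 93660

Σk² = 93660


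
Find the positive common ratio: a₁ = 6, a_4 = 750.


r^(n-1) = aₙ/a₁
r^3 = 750/6 = 125
r = 125^(1/3)
= 5

r = 5


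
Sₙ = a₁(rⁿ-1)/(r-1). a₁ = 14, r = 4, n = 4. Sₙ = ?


Sₙ = 14×(4^4 - 1)/(4 - 1)
= 14×(256 - 1)/3
= 14×255/3
= 1190

S_4 = 1190


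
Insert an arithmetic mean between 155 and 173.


AM = (155 + 173)/2 = 328/2 = 164

AM = 164


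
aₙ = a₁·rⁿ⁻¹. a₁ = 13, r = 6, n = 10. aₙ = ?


aₙ = a₁·r^(n-1)
= 13×6^9
= 13×10077696
= 131010048

a_10 = 131010048


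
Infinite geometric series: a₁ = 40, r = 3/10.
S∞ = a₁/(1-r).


S∞ = a₁/(1-r) = 40/(1 - 3/10)
= 40/(7/10)
= 400/7

S∞ = 400/7


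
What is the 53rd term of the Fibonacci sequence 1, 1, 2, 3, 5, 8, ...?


Fibonacci sequence: 1, 1, 2, 3, 5, 8, 13, 21, 34, 55, 89, ...
F(53) = 53316291173

F(53) = 53316291173


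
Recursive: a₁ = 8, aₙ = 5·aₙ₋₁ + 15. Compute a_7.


Computing step by step:
a_1 = 8
a_2 = 55
a_3 = 290
a_4 = 1465
a_5 = 7340
a_6 = 36715
a_7 = 183590


a_7 = 183590


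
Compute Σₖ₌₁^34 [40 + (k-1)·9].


aₙ = 40 + (34-1)×9 = 337
Sₙ = n(a₁+aₙ)/2 = 34×(40+337)/2
= 34×377/2 = 6409

S_34 = 6409


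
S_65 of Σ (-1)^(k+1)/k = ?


S = 1 - 1/2 + 1/3 - 1/4 + 1/5 - 1/6 + 1/7 - 1/8 ± ...
= 0.7008
(Full series converges to +ln(2) ≈ +0.6931)

S_65 = 0.7008


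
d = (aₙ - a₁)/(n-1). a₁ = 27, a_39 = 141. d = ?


d = (aₙ - a₁)/(n-1)
= (141 - 27)/(39-1)
= 114/38 = 3

d = 3


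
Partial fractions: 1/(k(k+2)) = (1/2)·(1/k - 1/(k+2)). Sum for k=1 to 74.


1/(k(k+2)) = (1/2)·(1/k - 1/(k+2)) (partial fractions)
Telescoping: Σ = (1/2)·(1 + 1/2 - 1/75 - 1/76) = 8399/11400

Sum = 8399/11400


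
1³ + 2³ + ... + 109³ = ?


n(n+1)/2 = 109×110/2 = 5995
Σk³ = 5995² = 35940025

Σk³ = 35940025


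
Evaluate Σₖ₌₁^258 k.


n(n+1)/2 = 258×259/2 = 66822/2 = 33411

Σk = 33411


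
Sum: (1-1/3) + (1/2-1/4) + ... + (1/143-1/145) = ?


Telescoping with gap 2: two head and two tail terms survive.
= (1 + 1/2) - (1/144 + 1/145)
= 3/2 - 1/144 - 1/145 = 31031/20880

Sum = 31031/20880


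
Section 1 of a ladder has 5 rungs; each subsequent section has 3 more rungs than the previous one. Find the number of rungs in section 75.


aₙ = a₁ + (n-1)d
= 5 + (75-1)×3
= 5 + 222
= 227

a_75 = 227


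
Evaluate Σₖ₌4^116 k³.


Σₖ₌4^116 k³ = [116·117/2]² − [3·4/2]²
= 46049796 − 36 = 46049760

Σk³ = 46049760


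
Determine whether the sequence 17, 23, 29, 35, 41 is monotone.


Differences: 6, 6, 6, 6
All differences > 0 → strictly INCREASING

Monotonically increasing


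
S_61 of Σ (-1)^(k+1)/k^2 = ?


S = 1 - 1/4 + 1/9 - 1/16 + 1/25 - 1/36 + 1/49 - 1/64 ± ...
= 0.8226
(Full series converges to +π²/12 ≈ +0.8225)

S_61 = 0.8226


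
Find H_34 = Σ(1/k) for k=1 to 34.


H_34 = 1/1 + 1/2 + 1/3 + ... + 1/34
= 54062195834749/13127595717600
≈ 4.1182

H_34 = 54062195834749/13127595717600 ≈ 4.1182


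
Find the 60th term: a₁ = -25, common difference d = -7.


aₙ = a₁ + (n-1)d
= -25 + (60-1)×-7
= -25 - 413
= -438

a_60 = -438


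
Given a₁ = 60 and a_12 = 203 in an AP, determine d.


d = (aₙ - a₁)/(n-1)
= (203 - 60)/(12-1)
= 143/11 = 13

d = 13


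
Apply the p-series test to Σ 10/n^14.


p-series test: Σ c/n^p converges if p > 1, diverges if p ≤ 1 (constant c > 0 doesn't affect convergence).
p = 14
14 > 1 → CONVERGES

Converges (p = 14 > 1)


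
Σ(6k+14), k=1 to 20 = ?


Σ(6k+14) = 6·Σk + 14·n
= 6·210 + 14·20
= 1260 + 280 = 1540

Σ = 1540


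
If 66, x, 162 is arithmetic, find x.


AM = (66 + 162)/2 = 228/2 = 114

AM = 114


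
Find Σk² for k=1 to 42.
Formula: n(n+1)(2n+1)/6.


n = 42
n(n+1)(2n+1)/6 = 42×43×85/6
= 153510/6 = 25585

Σk² = 25585


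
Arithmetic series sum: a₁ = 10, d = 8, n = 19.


aₙ = 10 + (19-1)×8 = 154
Sₙ = n(a₁+aₙ)/2 = 19×(10+154)/2
= 19×164/2 = 1558

S_19 = 1558


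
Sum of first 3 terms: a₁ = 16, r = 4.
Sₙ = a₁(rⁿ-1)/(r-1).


Sₙ = 16×(4^3 - 1)/(4 - 1)
= 16×(64 - 1)/3
= 16×63/3
= 336

S_3 = 336


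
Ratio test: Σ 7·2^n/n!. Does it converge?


aₙ = 7·2^n/n!
a_{n+1}/aₙ = 2^(n+1)/(n+1)! × n!/2^n  (constant 7 cancels)
= 2/(n+1)
L = lim(n→∞) 2/(n+1) = 0
L < 1 → series CONVERGES

Converges (ratio test: L = 0 < 1)


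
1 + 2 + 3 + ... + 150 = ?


n(n+1)/2 = 150×151/2 = 22650/2 = 11325

Σk = 11325


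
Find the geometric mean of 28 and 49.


GM = √(28×49) = √1372 = 37.0405

GM = 37.0405


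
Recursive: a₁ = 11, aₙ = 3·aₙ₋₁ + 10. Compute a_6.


Computing step by step:
a_1 = 11
a_2 = 43
a_3 = 139
a_4 = 427
a_5 = 1291
a_6 = 3883


a_6 = 3883


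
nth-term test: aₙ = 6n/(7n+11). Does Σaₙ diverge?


lim(n→∞) 6n/(7n+11) = 6/7 = 6/7  (divide numerator and denominator by n)
lim aₙ = 6/7 ≠ 0 → series DIVERGES

Diverges (lim aₙ = 6/7 ≠ 0)


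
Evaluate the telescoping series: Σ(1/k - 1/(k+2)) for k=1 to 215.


Telescoping with gap 2: two head and two tail terms survive.
= (1 + 1/2) - (1/216 + 1/217)
= 3/2 - 1/216 - 1/217 = 69875/46872

Sum = 69875/46872


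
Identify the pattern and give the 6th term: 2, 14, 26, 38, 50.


Pattern: arithmetic (d=12)
Terms: 2, 14, 26, 38, 50
Next term = 62

Next term = 62


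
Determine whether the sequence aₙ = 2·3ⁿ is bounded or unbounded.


aₙ = 2·3ⁿ → as n→∞, aₙ→∞ (since base 3 > 1)
No finite upper bound exists
The sequence is UNBOUNDED

Unbounded (aₙ → ∞ as n → ∞)


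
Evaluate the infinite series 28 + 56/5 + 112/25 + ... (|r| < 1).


S∞ = a₁/(1-r) = 28/(1 - 2/5)
= 28/(3/5)
= 140/3

S∞ = 140/3


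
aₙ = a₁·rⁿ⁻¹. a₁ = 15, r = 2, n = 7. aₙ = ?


aₙ = a₁·r^(n-1)
= 15×2^6
= 15×64
= 960

a_7 = 960


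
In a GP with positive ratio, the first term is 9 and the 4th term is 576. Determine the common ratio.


r^(n-1) = aₙ/a₁
r^3 = 576/9 = 64
r = 64^(1/3)
= 4

r = 4


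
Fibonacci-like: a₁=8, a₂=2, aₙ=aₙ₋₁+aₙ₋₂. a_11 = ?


Computing iteratively: 8, 2, 10, 12, 22, 34, 56, 90, 146, 236, 382
a_11 = 382

a_11 = 382


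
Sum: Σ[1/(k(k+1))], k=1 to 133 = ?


1/(k(k+1)) = 1/k - 1/(k+1) (partial fractions)
Telescoping: Σ = 1 - 1/134 = 133/134

Sum = 133/134


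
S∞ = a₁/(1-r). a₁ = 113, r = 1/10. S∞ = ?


S∞ = a₁/(1-r) = 113/(1 - 1/10)
= 113/(9/10)
= 1130/9

S∞ = 1130/9


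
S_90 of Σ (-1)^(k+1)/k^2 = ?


S = 1 - 1/4 + 1/9 - 1/16 + 1/25 - 1/36 + 1/49 - 1/64 ± ...
= 0.8224
(Full series converges to +π²/12 ≈ +0.8225)

S_90 = 0.8224


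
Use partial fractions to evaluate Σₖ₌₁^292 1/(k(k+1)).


1/(k(k+1)) = 1/k - 1/(k+1) (partial fractions)
Telescoping: Σ = 1 - 1/293 = 292/293

Sum = 292/293


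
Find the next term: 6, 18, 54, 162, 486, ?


Pattern: geometric (r=3)
Terms: 6, 18, 54, 162, 486
Next term = 1458

Next term = 1458


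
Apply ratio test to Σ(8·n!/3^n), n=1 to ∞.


aₙ = 8·n!/3^n
a_{n+1}/aₙ = (n+1)!/3^(n+1) × 3^n/n!  (constant 8 cancels)
= (n+1)/3
L = lim(n→∞) (n+1)/3 = ∞
L > 1 → series DIVERGES

Diverges (ratio test: L = ∞ > 1)


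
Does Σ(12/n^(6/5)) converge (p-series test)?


p-series test: Σ c/n^p converges if p > 1, diverges if p ≤ 1 (constant c > 0 doesn't affect convergence).
p = 6/5
6/5 > 1 → CONVERGES

Converges (p = 6/5 > 1)


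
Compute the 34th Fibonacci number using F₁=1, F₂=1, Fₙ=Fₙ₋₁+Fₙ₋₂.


Fibonacci sequence: 1, 1, 2, 3, 5, 8, 13, 21, 34, 55, 89, ...
F(34) = 5702887

F(34) = 5702887


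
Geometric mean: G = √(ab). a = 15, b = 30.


GM = √(15×30) = √450 = 21.2132

GM = 21.2132


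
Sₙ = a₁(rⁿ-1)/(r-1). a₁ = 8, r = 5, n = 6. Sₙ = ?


Sₙ = 8×(5^6 - 1)/(5 - 1)
= 8×(15625 - 1)/4
= 8×15624/4
= 31248

S_6 = 31248


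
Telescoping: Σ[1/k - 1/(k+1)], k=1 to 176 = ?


Telescoping: adjacent terms cancel.
= 1/1 - 1/177
= 1 - 1/177 = 176/177

Sum = 176/177


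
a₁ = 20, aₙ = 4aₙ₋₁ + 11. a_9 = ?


Computing step by step:
a_1 = 20
a_2 = 91
a_3 = 375
a_4 = 1511
a_5 = 6055
a_6 = 24231
a_7 = 96935
a_8 = 387751
a_9 = 1551015


a_9 = 1551015


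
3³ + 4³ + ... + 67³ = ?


Σₖ₌3^67 k³ = [67·68/2]² − [2·3/2]²
= 5189284 − 9 = 5189275

Σk³ = 5189275


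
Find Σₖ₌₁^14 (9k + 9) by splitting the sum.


Σ(9k+9) = 9·Σk + 9·n
= 9·105 + 9·14
= 945 + 126 = 1071

Σ = 1071


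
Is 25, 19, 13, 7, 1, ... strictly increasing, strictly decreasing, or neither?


Differences: -6, -6, -6, -6
All differences < 0 → strictly DECREASING

Monotonically decreasing


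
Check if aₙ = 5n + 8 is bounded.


aₙ = 5n + 8 → as n→∞, aₙ→∞
No finite upper bound exists
The sequence is UNBOUNDED

Unbounded (aₙ → ∞ as n → ∞)


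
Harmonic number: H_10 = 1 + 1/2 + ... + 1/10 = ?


H_10 = 1/1 + 1/2 + 1/3 + 1/4 + 1/5 + 1/6 + 1/7 + 1/8 + 1/9 + 1/10
= 7381/2520
≈ 2.929

H_10 = 7381/2520 ≈ 2.929


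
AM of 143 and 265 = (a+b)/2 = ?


AM = (143 + 265)/2 = 408/2 = 204

AM = 204


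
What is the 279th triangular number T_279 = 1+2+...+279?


n(n+1)/2 = 279×280/2 = 78120/2 = 39060

Σk = 39060


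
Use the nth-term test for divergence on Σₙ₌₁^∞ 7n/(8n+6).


lim(n→∞) 7n/(8n+6) = 7/8 = 7/8  (divide numerator and denominator by n)
lim aₙ = 7/8 ≠ 0 → series DIVERGES

Diverges (lim aₙ = 7/8 ≠ 0)


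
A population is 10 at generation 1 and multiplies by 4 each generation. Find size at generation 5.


aₙ = a₁·r^(n-1)
= 10×4^4
= 10×256
= 2560

a_5 = 2560


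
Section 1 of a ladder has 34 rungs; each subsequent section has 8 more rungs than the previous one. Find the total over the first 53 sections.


aₙ = 34 + (53-1)×8 = 450
Sₙ = n(a₁+aₙ)/2 = 53×(34+450)/2
= 53×484/2 = 12826

S_53 = 12826


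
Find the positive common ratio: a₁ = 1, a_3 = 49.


r^(n-1) = aₙ/a₁
r^2 = 49/1 = 49
r = 49^(1/2)
= ±7; taking r > 0 gives r = 7

r = 7


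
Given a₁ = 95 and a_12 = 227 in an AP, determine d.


d = (aₙ - a₁)/(n-1)
= (227 - 95)/(12-1)
= 132/11 = 12

d = 12


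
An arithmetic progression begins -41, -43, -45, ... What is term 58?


aₙ = a₁ + (n-1)d
= -41 + (58-1)×-2
= -41 - 114
= -155

a_58 = -155


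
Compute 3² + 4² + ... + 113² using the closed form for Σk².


Σₖ₌3^113 k² = Σₖ₌₁^113 k² − Σₖ₌₁^2 k²
= 113·114·227/6 − 2·3·5/6
= 487369 − 5 = 487364

Σk² = 487364


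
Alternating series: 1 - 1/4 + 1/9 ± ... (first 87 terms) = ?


S = 1 - 1/4 + 1/9 - 1/16 + 1/25 - 1/36 + 1/49 - 1/64 ± ...
= 0.8225
(Full series converges to +π²/12 ≈ +0.8225)

S_87 = 0.8225


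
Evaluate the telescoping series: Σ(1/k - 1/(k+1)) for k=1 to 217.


Telescoping: adjacent terms cancel.
= 1/1 - 1/218
= 1 - 1/218 = 217/218

Sum = 217/218


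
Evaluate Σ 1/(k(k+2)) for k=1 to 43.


1/(k(k+2)) = (1/2)·(1/k - 1/(k+2)) (partial fractions)
Telescoping: Σ = (1/2)·(1 + 1/2 - 1/44 - 1/45) = 2881/3960

Sum = 2881/3960


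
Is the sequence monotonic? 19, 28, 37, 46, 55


Differences: 9, 9, 9, 9
All differences > 0 → strictly INCREASING

Monotonically increasing


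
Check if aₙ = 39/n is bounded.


a₁ = 39, a₂ = 39/2, a₃ = 39/3, ...
0 < aₙ ≤ 39 for all n ≥ 1
Lower bound: 0, Upper bound: 39
The sequence IS bounded

Bounded (0 < aₙ ≤ 39)


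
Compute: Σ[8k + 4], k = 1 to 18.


Σ(8k+4) = 8·Σk + 4·n
= 8·171 + 4·18
= 1368 + 72 = 1440

Σ = 1440


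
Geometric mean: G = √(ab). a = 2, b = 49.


GM = √(2×49) = √98 = 9.8995

GM = 9.8995


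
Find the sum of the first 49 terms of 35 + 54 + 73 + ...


aₙ = 35 + (49-1)×19 = 947
Sₙ = n(a₁+aₙ)/2 = 49×(35+947)/2
= 49×982/2 = 24059

S_49 = 24059


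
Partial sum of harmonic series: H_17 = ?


H_17 = 1/1 + 1/2 + 1/3 + ... + 1/17
= 42142223/12252240
≈ 3.4396

H_17 = 42142223/12252240 ≈ 3.4396


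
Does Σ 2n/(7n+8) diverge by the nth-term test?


lim(n→∞) 2n/(7n+8) = 2/7 = 2/7  (divide numerator and denominator by n)
lim aₙ = 2/7 ≠ 0 → series DIVERGES

Diverges (lim aₙ = 2/7 ≠ 0)


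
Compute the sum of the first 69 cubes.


n(n+1)/2 = 69×70/2 = 2415
Σk³ = 2415² = 5832225

Σk³ = 5832225


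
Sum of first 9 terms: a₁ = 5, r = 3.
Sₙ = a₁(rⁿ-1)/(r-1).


Sₙ = 5×(3^9 - 1)/(3 - 1)
= 5×(19683 - 1)/2
= 5×19682/2
= 49205

S_9 = 49205


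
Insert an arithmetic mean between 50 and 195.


AM = (50 + 195)/2 = 245/2 = 122.5

AM = 122.5


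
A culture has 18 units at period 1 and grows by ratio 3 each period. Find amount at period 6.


aₙ = a₁·r^(n-1)
= 18×3^5
= 18×243
= 4374

a_6 = 4374


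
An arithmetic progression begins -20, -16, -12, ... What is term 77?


aₙ = a₁ + (n-1)d
= -20 + (77-1)×4
= -20 + 304
= 284

a_77 = 284


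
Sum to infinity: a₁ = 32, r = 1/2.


S∞ = a₁/(1-r) = 32/(1 - 1/2)
= 32/(1/2)
= 64

S∞ = 64


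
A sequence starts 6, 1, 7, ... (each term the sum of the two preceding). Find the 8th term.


Computing iteratively: 6, 1, 7, 8, 15, 23, 38, 61
a_8 = 61

a_8 = 61


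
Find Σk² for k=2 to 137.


Σₖ₌2^137 k² = Σₖ₌₁^137 k² − Σₖ₌₁^1 k²
= 137·138·275/6 − 1·2·3/6
= 866525 − 1 = 866524

Σk² = 866524


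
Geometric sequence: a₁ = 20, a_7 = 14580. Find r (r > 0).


r^(n-1) = aₙ/a₁
r^6 = 14580/20 = 729
r = 729^(1/6)
= ±3; taking r > 0 gives r = 3

r = 3


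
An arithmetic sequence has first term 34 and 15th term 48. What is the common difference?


d = (aₙ - a₁)/(n-1)
= (48 - 34)/(15-1)
= 14/14 = 1

d = 1


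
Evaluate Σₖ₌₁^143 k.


n(n+1)/2 = 143×144/2 = 20592/2 = 10296

Σk = 10296


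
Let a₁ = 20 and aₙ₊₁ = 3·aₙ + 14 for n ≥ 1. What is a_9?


Computing step by step:
a_1 = 20
a_2 = 74
a_3 = 236
a_4 = 722
a_5 = 2180
a_6 = 6554
a_7 = 19676
a_8 = 59042
a_9 = 177140


a_9 = 177140


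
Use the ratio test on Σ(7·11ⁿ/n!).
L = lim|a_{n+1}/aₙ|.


aₙ = 7·11^n/n!
a_{n+1}/aₙ = 11^(n+1)/(n+1)! × n!/11^n  (constant 7 cancels)
= 11/(n+1)
L = lim(n→∞) 11/(n+1) = 0
L < 1 → series CONVERGES

Converges (ratio test: L = 0 < 1)


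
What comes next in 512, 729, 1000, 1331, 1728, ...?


Pattern: perfect cubes: n³
Terms: 512, 729, 1000, 1331, 1728
Next term = 2197

Next term = 2197


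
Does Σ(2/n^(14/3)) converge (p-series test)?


p-series test: Σ c/n^p converges if p > 1, diverges if p ≤ 1 (constant c > 0 doesn't affect convergence).
p = 14/3
14/3 > 1 → CONVERGES

Converges (p = 14/3 > 1)


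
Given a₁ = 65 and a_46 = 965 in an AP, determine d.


d = (aₙ - a₁)/(n-1)
= (965 - 65)/(46-1)
= 900/45 = 20

d = 20


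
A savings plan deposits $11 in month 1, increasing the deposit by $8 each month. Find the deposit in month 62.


aₙ = a₁ + (n-1)d
= 11 + (62-1)×8
= 11 + 488
= 499

a_62 = 499


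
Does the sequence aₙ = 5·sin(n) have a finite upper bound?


For all n, -1 ≤ sin(n) ≤ 1, so -5 ≤ 5·sin(n) ≤ 5
Lower bound: -5, Upper bound: 5
The sequence IS bounded

Bounded (-5 ≤ aₙ ≤ 5)


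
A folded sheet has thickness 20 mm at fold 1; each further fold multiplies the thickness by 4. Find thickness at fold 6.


aₙ = a₁·r^(n-1)
= 20×4^5
= 20×1024
= 20480

a_6 = 20480


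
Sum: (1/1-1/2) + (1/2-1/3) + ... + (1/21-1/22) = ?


Telescoping: adjacent terms cancel.
= 1/1 - 1/22
= 1 - 1/22 = 21/22

Sum = 21/22


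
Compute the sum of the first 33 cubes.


n(n+1)/2 = 33×34/2 = 561
Σk³ = 561² = 314721

Σk³ = 314721


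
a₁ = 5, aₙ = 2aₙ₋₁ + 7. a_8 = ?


Computing step by step:
a_1 = 5
a_2 = 17
a_3 = 41
a_4 = 89
a_5 = 185
a_6 = 377
a_7 = 761
a_8 = 1529


a_8 = 1529


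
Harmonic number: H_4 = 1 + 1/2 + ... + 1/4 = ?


H_4 = 1/1 + 1/2 + 1/3 + 1/4
= 25/12
≈ 2.0833

H_4 = 25/12 ≈ 2.0833


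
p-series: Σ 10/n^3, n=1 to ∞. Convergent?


p-series test: Σ c/n^p converges if p > 1, diverges if p ≤ 1 (constant c > 0 doesn't affect convergence).
p = 3
3 > 1 → CONVERGES

Converges (p = 3 > 1)


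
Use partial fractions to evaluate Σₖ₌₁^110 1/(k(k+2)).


1/(k(k+2)) = (1/2)·(1/k - 1/(k+2)) (partial fractions)
Telescoping: Σ = (1/2)·(1 + 1/2 - 1/111 - 1/112) = 18425/24864

Sum = 18425/24864


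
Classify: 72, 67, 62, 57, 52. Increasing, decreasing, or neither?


Differences: -5, -5, -5, -5
All differences < 0 → strictly DECREASING

Monotonically decreasing


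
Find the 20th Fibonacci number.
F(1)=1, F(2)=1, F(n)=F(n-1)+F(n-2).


Fibonacci sequence: 1, 1, 2, 3, 5, 8, 13, 21, 34, 55, 89, ...
F(20) = 6765

F(20) = 6765


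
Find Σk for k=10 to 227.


Σₖ₌10^227 k = Σₖ₌₁^227 k − Σₖ₌₁^9 k
= 227·228/2 − 9·10/2
= 25878 − 45 = 25833

Σk = 25833


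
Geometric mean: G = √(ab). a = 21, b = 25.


GM = √(21×25) = √525 = 22.9129

GM = 22.9129


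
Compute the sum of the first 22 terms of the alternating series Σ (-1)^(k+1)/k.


S = 1 - 1/2 + 1/3 - 1/4 + 1/5 - 1/6 + 1/7 - 1/8 ± ...
= 0.6709
(Full series converges to +ln(2) ≈ +0.6931)

S_22 = 0.6709


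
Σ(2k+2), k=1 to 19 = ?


Σ(2k+2) = 2·Σk + 2·n
= 2·190 + 2·19
= 380 + 38 = 418

Σ = 418


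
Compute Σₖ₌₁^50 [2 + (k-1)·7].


aₙ = 2 + (50-1)×7 = 345
Sₙ = n(a₁+aₙ)/2 = 50×(2+345)/2
= 50×347/2 = 8675

S_50 = 8675


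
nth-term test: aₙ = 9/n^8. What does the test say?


lim(n→∞) 9/n^8 = 0
lim aₙ = 0 → nth-term test is INCONCLUSIVE
(Need other tests; this is actually a convergent p-series with p=8 > 1)

Inconclusive (lim aₙ = 0; need another test)


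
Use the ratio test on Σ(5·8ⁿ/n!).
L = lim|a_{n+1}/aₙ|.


aₙ = 5·8^n/n!
a_{n+1}/aₙ = 8^(n+1)/(n+1)! × n!/8^n  (constant 5 cancels)
= 8/(n+1)
L = lim(n→∞) 8/(n+1) = 0
L < 1 → series CONVERGES

Converges (ratio test: L = 0 < 1)


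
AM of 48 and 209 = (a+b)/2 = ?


AM = (48 + 209)/2 = 257/2 = 128.5

AM = 128.5


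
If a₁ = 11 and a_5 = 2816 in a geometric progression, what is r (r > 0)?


r^(n-1) = aₙ/a₁
r^4 = 2816/11 = 256
r = 256^(1/4)
= ±4; taking r > 0 gives r = 4

r = 4


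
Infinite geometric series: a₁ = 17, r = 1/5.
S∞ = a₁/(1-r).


S∞ = a₁/(1-r) = 17/(1 - 1/5)
= 17/(4/5)
= 85/4

S∞ = 85/4


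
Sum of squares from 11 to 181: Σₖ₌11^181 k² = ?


Σₖ₌11^181 k² = Σₖ₌₁^181 k² − Σₖ₌₁^10 k²
= 181·182·363/6 − 10·11·21/6
= 1992991 − 385 = 1992606

Σk² = 1992606


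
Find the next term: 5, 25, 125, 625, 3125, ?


Pattern: geometric (r=5)
Terms: 5, 25, 125, 625, 3125
Next term = 15625

Next term = 15625


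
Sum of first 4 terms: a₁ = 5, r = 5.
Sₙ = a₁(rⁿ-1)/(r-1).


Sₙ = 5×(5^4 - 1)/(5 - 1)
= 5×(625 - 1)/4
= 5×624/4
= 780

S_4 = 780


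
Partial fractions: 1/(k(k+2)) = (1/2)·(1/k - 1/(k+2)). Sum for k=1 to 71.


1/(k(k+2)) = (1/2)·(1/k - 1/(k+2)) (partial fractions)
Telescoping: Σ = (1/2)·(1 + 1/2 - 1/72 - 1/73) = 7739/10512

Sum = 7739/10512


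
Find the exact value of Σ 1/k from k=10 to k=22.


Σₖ₌10^22 1/k = 1/10 + 1/11 + 1/12 + ... + 1/22
= 200631103/232792560
≈ 0.8618

Sum = 200631103/232792560 ≈ 0.8618


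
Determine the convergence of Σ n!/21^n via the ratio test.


aₙ = n!/21^n
a_{n+1}/aₙ = (n+1)!/21^(n+1) × 21^n/n!
= (n+1)/21
L = lim(n→∞) (n+1)/21 = ∞
L > 1 → series DIVERGES

Diverges (ratio test: L = ∞ > 1)


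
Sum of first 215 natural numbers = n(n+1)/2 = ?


n(n+1)/2 = 215×216/2 = 46440/2 = 23220

Σk = 23220


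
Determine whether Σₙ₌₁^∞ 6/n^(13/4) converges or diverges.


p-series test: Σ c/n^p converges if p > 1, diverges if p ≤ 1 (constant c > 0 doesn't affect convergence).
p = 13/4
13/4 > 1 → CONVERGES

Converges (p = 13/4 > 1)


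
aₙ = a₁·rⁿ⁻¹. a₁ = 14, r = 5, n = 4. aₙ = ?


aₙ = a₁·r^(n-1)
= 14×5^3
= 14×125
= 1750

a_4 = 1750


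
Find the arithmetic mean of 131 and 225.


AM = (131 + 225)/2 = 356/2 = 178

AM = 178


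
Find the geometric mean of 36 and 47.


GM = √(36×47) = √1692 = 41.1339

GM = 41.1339


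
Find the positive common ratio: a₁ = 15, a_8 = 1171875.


r^(n-1) = aₙ/a₁
r^7 = 1171875/15 = 78125
r = 78125^(1/7)
= 5

r = 5


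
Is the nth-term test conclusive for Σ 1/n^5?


lim(n→∞) 1/n^5 = 0
lim aₙ = 0 → nth-term test is INCONCLUSIVE
(Need other tests; this is actually a convergent p-series with p=5 > 1)

Inconclusive (lim aₙ = 0; need another test)


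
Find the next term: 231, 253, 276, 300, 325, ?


Pattern: triangular numbers: n(n+1)/2
Terms: 231, 253, 276, 300, 325
Next term = 351

Next term = 351


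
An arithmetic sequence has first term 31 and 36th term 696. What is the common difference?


d = (aₙ - a₁)/(n-1)
= (696 - 31)/(36-1)
= 665/35 = 19

d = 19


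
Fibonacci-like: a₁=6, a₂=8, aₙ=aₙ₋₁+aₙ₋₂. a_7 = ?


Computing iteratively: 6, 8, 14, 22, 36, 58, 94
a_7 = 94

a_7 = 94


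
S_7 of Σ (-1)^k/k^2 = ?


S = -1 + 1/4 - 1/9 + 1/16 - 1/25 + 1/36 - 1/49
= -0.8312
(Full series converges to -π²/12 ≈ -0.8225)

S_7 = -0.8312


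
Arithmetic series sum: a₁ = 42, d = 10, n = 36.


aₙ = 42 + (36-1)×10 = 392
Sₙ = n(a₁+aₙ)/2 = 36×(42+392)/2
= 36×434/2 = 7812

S_36 = 7812


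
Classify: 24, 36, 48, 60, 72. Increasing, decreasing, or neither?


Differences: 12, 12, 12, 12
All differences > 0 → strictly INCREASING

Monotonically increasing


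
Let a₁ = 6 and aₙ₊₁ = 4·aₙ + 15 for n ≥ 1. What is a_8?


Computing step by step:
a_1 = 6
a_2 = 39
a_3 = 171
a_4 = 699
a_5 = 2811
a_6 = 11259
a_7 = 45051
a_8 = 180219


a_8 = 180219


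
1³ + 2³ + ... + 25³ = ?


n(n+1)/2 = 25×26/2 = 325
Σk³ = 325² = 105625

Σk³ = 105625


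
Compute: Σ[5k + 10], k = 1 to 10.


Σ(5k+10) = 5·Σk + 10·n
= 5·55 + 10·10
= 275 + 100 = 375

Σ = 375


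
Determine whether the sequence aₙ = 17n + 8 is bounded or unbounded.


aₙ = 17n + 8 → as n→∞, aₙ→∞
No finite upper bound exists
The sequence is UNBOUNDED

Unbounded (aₙ → ∞ as n → ∞)


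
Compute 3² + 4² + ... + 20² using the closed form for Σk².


Σₖ₌3^20 k² = Σₖ₌₁^20 k² − Σₖ₌₁^2 k²
= 20·21·41/6 − 2·3·5/6
= 2870 − 5 = 2865

Σk² = 2865


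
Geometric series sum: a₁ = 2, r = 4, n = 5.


Sₙ = 2×(4^5 - 1)/(4 - 1)
= 2×(1024 - 1)/3
= 2×1023/3
= 682

S_5 = 682


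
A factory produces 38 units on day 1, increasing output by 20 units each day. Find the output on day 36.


aₙ = a₁ + (n-1)d
= 38 + (36-1)×20
= 38 + 700
= 738

a_36 = 738


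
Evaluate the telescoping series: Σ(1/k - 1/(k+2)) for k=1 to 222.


Telescoping with gap 2: two head and two tail terms survive.
= (1 + 1/2) - (1/223 + 1/224)
= 3/2 - 1/223 - 1/224 = 74481/49952

Sum = 74481/49952


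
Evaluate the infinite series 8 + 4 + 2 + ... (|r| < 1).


S∞ = a₁/(1-r) = 8/(1 - 1/2)
= 8/(1/2)
= 16

S∞ = 16


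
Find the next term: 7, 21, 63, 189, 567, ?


Pattern: geometric (r=3)
Terms: 7, 21, 63, 189, 567
Next term = 1701

Next term = 1701


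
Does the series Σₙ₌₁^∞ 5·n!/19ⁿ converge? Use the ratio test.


aₙ = 5·n!/19^n
a_{n+1}/aₙ = (n+1)!/19^(n+1) × 19^n/n!  (constant 5 cancels)
= (n+1)/19
L = lim(n→∞) (n+1)/19 = ∞
L > 1 → series DIVERGES

Diverges (ratio test: L = ∞ > 1)


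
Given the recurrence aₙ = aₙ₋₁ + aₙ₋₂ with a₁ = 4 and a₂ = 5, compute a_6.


Computing iteratively: 4, 5, 9, 14, 23, 37
a_6 = 37

a_6 = 37


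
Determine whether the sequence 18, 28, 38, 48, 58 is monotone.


Differences: 10, 10, 10, 10
All differences > 0 → strictly INCREASING

Monotonically increasing


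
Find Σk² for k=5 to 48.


Σₖ₌5^48 k² = Σₖ₌₁^48 k² − Σₖ₌₁^4 k²
= 48·49·97/6 − 4·5·9/6
= 38024 − 30 = 37994

Σk² = 37994


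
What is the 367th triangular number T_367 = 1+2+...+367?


n(n+1)/2 = 367×368/2 = 135056/2 = 67528

Σk = 67528


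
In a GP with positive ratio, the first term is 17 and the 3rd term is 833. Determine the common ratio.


r^(n-1) = aₙ/a₁
r^2 = 833/17 = 49
r = 49^(1/2)
= ±7; taking r > 0 gives r = 7

r = 7


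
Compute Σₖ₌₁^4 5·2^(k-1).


Sₙ = 5×(2^4 - 1)/(2 - 1)
= 5×(16 - 1)/1
= 5×15/1
= 75

S_4 = 75


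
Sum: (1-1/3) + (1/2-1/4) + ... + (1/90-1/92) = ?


Telescoping with gap 2: two head and two tail terms survive.
= (1 + 1/2) - (1/91 + 1/92)
= 3/2 - 1/91 - 1/92 = 12375/8372

Sum = 12375/8372


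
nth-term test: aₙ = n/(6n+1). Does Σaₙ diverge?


lim(n→∞) n/(6n+1) = 1/6 = 1/6  (divide numerator and denominator by n)
lim aₙ = 1/6 ≠ 0 → series DIVERGES

Diverges (lim aₙ = 1/6 ≠ 0)


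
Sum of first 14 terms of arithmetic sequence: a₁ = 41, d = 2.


aₙ = 41 + (14-1)×2 = 67
Sₙ = n(a₁+aₙ)/2 = 14×(41+67)/2
= 14×108/2 = 756

S_14 = 756


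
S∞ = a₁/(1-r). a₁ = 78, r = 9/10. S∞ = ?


S∞ = a₁/(1-r) = 78/(1 - 9/10)
= 78/(1/10)
= 780

S∞ = 780


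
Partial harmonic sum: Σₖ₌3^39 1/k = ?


Σₖ₌3^39 1/k = 1/3 + 1/4 + 1/5 + ... + 1/39
= 1337453792828233/485721041551200
≈ 2.7535

Sum = 1337453792828233/485721041551200 ≈ 2.7535


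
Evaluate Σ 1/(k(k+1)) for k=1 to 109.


1/(k(k+1)) = 1/k - 1/(k+1) (partial fractions)
Telescoping: Σ = 1 - 1/110 = 109/110

Sum = 109/110


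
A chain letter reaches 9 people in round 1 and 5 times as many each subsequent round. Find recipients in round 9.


aₙ = a₁·r^(n-1)
= 9×5^8
= 9×390625
= 3515625

a_9 = 3515625


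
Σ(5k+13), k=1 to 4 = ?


Σ(5k+13) = 5·Σk + 13·n
= 5·10 + 13·4
= 50 + 52 = 102

Σ = 102


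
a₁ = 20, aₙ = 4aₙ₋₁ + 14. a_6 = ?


Computing step by step:
a_1 = 20
a_2 = 94
a_3 = 390
a_4 = 1574
a_5 = 6310
a_6 = 25254


a_6 = 25254


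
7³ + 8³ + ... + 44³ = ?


Σₖ₌7^44 k³ = [44·45/2]² − [6·7/2]²
= 980100 − 441 = 979659

Σk³ = 979659


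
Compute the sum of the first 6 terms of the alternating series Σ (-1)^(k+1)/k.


S = 1 - 1/2 + 1/3 - 1/4 + 1/5 - 1/6
= 0.6167
(Full series converges to +ln(2) ≈ +0.6931)

S_6 = 0.6167


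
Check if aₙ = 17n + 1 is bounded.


aₙ = 17n + 1 → as n→∞, aₙ→∞
No finite upper bound exists
The sequence is UNBOUNDED

Unbounded (aₙ → ∞ as n → ∞)


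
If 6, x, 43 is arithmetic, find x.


AM = (6 + 43)/2 = 49/2 = 24.5

AM = 24.5


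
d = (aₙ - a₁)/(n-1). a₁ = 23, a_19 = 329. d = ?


d = (aₙ - a₁)/(n-1)
= (329 - 23)/(19-1)
= 306/18 = 17

d = 17


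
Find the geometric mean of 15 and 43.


GM = √(15×43) = √645 = 25.3969

GM = 25.3969


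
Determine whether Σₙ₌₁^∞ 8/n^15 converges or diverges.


p-series test: Σ c/n^p converges if p > 1, diverges if p ≤ 1 (constant c > 0 doesn't affect convergence).
p = 15
15 > 1 → CONVERGES

Converges (p = 15 > 1)


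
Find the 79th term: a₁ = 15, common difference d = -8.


aₙ = a₁ + (n-1)d
= 15 + (79-1)×-8
= 15 - 624
= -609

a_79 = -609


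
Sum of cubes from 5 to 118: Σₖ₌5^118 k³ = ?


Σₖ₌5^118 k³ = [118·119/2]² − [4·5/2]²
= 49294441 − 100 = 49294341

Σk³ = 49294341


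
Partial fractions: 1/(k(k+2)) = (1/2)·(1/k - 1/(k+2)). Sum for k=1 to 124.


1/(k(k+2)) = (1/2)·(1/k - 1/(k+2)) (partial fractions)
Telescoping: Σ = (1/2)·(1 + 1/2 - 1/125 - 1/126) = 11687/15750

Sum = 11687/15750


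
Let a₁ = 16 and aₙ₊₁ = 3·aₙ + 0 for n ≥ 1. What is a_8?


Computing step by step:
a_1 = 16
a_2 = 48
a_3 = 144
a_4 = 432
a_5 = 1296
a_6 = 3888
a_7 = 11664
a_8 = 34992


a_8 = 34992


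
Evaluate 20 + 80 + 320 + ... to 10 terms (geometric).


Sₙ = 20×(4^10 - 1)/(4 - 1)
= 20×(1048576 - 1)/3
= 20×1048575/3
= 6990500

S_10 = 6990500


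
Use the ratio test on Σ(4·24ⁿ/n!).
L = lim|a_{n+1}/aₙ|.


aₙ = 4·24^n/n!
a_{n+1}/aₙ = 24^(n+1)/(n+1)! × n!/24^n  (constant 4 cancels)
= 24/(n+1)
L = lim(n→∞) 24/(n+1) = 0
L < 1 → series CONVERGES

Converges (ratio test: L = 0 < 1)


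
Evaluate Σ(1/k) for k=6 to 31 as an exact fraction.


Σₖ₌6^31 1/k = 1/6 + 1/7 + 1/8 + ... + 1/31
= 125913534410497/72201776446800
≈ 1.7439

Sum = 125913534410497/72201776446800 ≈ 1.7439


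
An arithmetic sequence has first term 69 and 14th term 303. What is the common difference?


d = (aₙ - a₁)/(n-1)
= (303 - 69)/(14-1)
= 234/13 = 18

d = 18


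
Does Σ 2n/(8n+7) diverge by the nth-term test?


lim(n→∞) 2n/(8n+7) = 2/8 = 1/4  (divide numerator and denominator by n)
lim aₙ = 1/4 ≠ 0 → series DIVERGES

Diverges (lim aₙ = 1/4 ≠ 0)


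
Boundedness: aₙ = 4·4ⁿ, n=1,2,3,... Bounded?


aₙ = 4·4ⁿ → as n→∞, aₙ→∞ (since base 4 > 1)
No finite upper bound exists
The sequence is UNBOUNDED

Unbounded (aₙ → ∞ as n → ∞)


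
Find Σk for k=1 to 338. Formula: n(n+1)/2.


n(n+1)/2 = 338×339/2 = 114582/2 = 57291

Σk = 57291


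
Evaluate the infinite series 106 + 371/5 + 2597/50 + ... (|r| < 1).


S∞ = a₁/(1-r) = 106/(1 - 7/10)
= 106/(3/10)
= 1060/3

S∞ = 1060/3


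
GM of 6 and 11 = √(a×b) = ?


GM = √(6×11) = √66 = 8.124

GM = 8.124


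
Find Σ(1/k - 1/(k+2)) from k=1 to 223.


Telescoping with gap 2: two head and two tail terms survive.
= (1 + 1/2) - (1/224 + 1/225)
= 3/2 - 1/224 - 1/225 = 75151/50400

Sum = 75151/50400


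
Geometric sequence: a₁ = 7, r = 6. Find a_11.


aₙ = a₁·r^(n-1)
= 7×6^10
= 7×60466176
= 423263232

a_11 = 423263232


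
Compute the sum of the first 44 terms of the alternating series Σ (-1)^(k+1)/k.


S = 1 - 1/2 + 1/3 - 1/4 + 1/5 - 1/6 + 1/7 - 1/8 ± ...
= 0.6819
(Full series converges to +ln(2) ≈ +0.6931)

S_44 = 0.6819


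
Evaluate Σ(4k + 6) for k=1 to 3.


Σ(4k+6) = 4·Σk + 6·n
= 4·6 + 6·3
= 24 + 18 = 42

Σ = 42


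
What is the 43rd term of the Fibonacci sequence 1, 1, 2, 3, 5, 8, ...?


Fibonacci sequence: 1, 1, 2, 3, 5, 8, 13, 21, 34, 55, 89, ...
F(43) = 433494437

F(43) = 433494437


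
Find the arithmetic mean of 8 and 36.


AM = (8 + 36)/2 = 44/2 = 22

AM = 22


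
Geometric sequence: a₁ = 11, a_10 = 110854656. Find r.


r^(n-1) = aₙ/a₁
r^9 = 110854656/11 = 10077696
r = 10077696^(1/9)
= 6

r = 6


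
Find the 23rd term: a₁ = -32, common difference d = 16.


aₙ = a₁ + (n-1)d
= -32 + (23-1)×16
= -32 + 352
= 320

a_23 = 320


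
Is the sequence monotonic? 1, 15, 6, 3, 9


Differences: 14, -9, -3, 6
Difference at position 1 is +14 (> 0) but position 2 is -9 (< 0) — sequence both rises and falls
→ NOT monotonic

Not monotonic


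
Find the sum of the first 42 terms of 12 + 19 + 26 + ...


aₙ = 12 + (42-1)×7 = 299
Sₙ = n(a₁+aₙ)/2 = 42×(12+299)/2
= 42×311/2 = 6531

S_42 = 6531


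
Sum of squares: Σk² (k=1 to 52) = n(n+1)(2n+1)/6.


n = 52
n(n+1)(2n+1)/6 = 52×53×105/6
= 289380/6 = 48230

Σk² = 48230


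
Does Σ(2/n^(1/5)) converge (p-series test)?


p-series test: Σ c/n^p converges if p > 1, diverges if p ≤ 1 (constant c > 0 doesn't affect convergence).
p = 1/5
1/5 ≤ 1 → DIVERGES

Diverges (p = 1/5 ≤ 1)


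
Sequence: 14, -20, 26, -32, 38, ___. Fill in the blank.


Pattern: alternating sign, magnitude arithmetic (d=6)
Terms: 14, -20, 26, -32, 38
Next term = -44

Next term = -44


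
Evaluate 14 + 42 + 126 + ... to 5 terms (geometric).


Sₙ = 14×(3^5 - 1)/(3 - 1)
= 14×(243 - 1)/2
= 14×242/2
= 1694

S_5 = 1694


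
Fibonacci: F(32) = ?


Fibonacci sequence: 1, 1, 2, 3, 5, 8, 13, 21, 34, 55, 89, ...
F(32) = 2178309

F(32) = 2178309


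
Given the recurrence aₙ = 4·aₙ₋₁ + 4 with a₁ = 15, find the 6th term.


Computing step by step:
a_1 = 15
a_2 = 64
a_3 = 260
a_4 = 1044
a_5 = 4180
a_6 = 16724


a_6 = 16724


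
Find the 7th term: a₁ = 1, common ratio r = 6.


aₙ = a₁·r^(n-1)
= 1×6^6
= 1×46656
= 46656

a_7 = 46656


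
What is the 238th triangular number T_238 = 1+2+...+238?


n(n+1)/2 = 238×239/2 = 56882/2 = 28441

Σk = 28441


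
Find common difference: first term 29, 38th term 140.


d = (aₙ - a₁)/(n-1)
= (140 - 29)/(38-1)
= 111/37 = 3

d = 3


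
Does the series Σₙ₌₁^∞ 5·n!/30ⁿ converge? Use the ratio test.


aₙ = 5·n!/30^n
a_{n+1}/aₙ = (n+1)!/30^(n+1) × 30^n/n!  (constant 5 cancels)
= (n+1)/30
L = lim(n→∞) (n+1)/30 = ∞
L > 1 → series DIVERGES

Diverges (ratio test: L = ∞ > 1)


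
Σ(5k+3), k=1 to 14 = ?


Σ(5k+3) = 5·Σk + 3·n
= 5·105 + 3·14
= 525 + 42 = 567

Σ = 567


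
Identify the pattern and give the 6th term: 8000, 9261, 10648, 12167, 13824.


Pattern: perfect cubes: n³
Terms: 8000, 9261, 10648, 12167, 13824
Next term = 15625

Next term = 15625


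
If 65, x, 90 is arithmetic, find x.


AM = (65 + 90)/2 = 155/2 = 77.5

AM = 77.5


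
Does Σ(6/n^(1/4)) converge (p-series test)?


p-series test: Σ c/n^p converges if p > 1, diverges if p ≤ 1 (constant c > 0 doesn't affect convergence).
p = 1/4
1/4 ≤ 1 → DIVERGES

Diverges (p = 1/4 ≤ 1)


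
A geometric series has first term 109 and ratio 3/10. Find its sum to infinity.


S∞ = a₁/(1-r) = 109/(1 - 3/10)
= 109/(7/10)
= 1090/7

S∞ = 1090/7


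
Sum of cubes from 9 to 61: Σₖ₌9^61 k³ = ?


Σₖ₌9^61 k³ = [61·62/2]² − [8·9/2]²
= 3575881 − 1296 = 3574585

Σk³ = 3574585


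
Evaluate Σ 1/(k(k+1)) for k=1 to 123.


1/(k(k+1)) = 1/k - 1/(k+1) (partial fractions)
Telescoping: Σ = 1 - 1/124 = 123/124

Sum = 123/124


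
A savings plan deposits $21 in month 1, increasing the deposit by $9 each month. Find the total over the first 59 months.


aₙ = 21 + (59-1)×9 = 543
Sₙ = n(a₁+aₙ)/2 = 59×(21+543)/2
= 59×564/2 = 16638

S_59 = 16638


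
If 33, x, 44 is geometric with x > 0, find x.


GM = √(33×44) = √1452 = 38.1051

GM = 38.1051


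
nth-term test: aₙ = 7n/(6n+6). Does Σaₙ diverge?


lim(n→∞) 7n/(6n+6) = 7/6 = 7/6  (divide numerator and denominator by n)
lim aₙ = 7/6 ≠ 0 → series DIVERGES

Diverges (lim aₙ = 7/6 ≠ 0)


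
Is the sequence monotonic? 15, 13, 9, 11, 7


Differences: -2, -4, 2, -4
Difference at position 3 is +2 (> 0) but position 1 is -2 (< 0) — sequence both rises and falls
→ NOT monotonic

Not monotonic


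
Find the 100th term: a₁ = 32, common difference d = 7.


aₙ = a₁ + (n-1)d
= 32 + (100-1)×7
= 32 + 693
= 725

a_100 = 725


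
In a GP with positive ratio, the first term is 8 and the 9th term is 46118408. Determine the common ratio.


r^(n-1) = aₙ/a₁
r^8 = 46118408/8 = 5764801
r = 5764801^(1/8)
= ±7; taking r > 0 gives r = 7

r = 7


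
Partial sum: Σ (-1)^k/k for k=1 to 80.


S = -1 + 1/2 - 1/3 + 1/4 - 1/5 + 1/6 - 1/7 + 1/8 ± ...
= -0.6869
(Full series converges to -ln(2) ≈ -0.6931)

S_80 = -0.6869


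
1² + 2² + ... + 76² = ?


n = 76
n(n+1)(2n+1)/6 = 76×77×153/6
= 895356/6 = 149226

Σk² = 149226


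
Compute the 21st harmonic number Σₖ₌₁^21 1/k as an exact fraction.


H_21 = 1/1 + 1/2 + 1/3 + ... + 1/21
= 18858053/5173168
≈ 3.6454

H_21 = 18858053/5173168 ≈ 3.6454


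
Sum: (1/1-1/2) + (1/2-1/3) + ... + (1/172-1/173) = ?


Telescoping: adjacent terms cancel.
= 1/1 - 1/173
= 1 - 1/173 = 172/173

Sum = 172/173


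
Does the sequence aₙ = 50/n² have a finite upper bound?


a₁ = 50, a₂ = 50/4, a₃ = 50/9, ...
0 < aₙ ≤ 50 for all n ≥ 1
The sequence IS bounded

Bounded (0 < aₙ ≤ 50)


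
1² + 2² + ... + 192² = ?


n = 192
n(n+1)(2n+1)/6 = 192×193×385/6
= 14266560/6 = 2377760

Σk² = 2377760


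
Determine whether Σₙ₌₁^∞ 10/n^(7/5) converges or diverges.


p-series test: Σ c/n^p converges if p > 1, diverges if p ≤ 1 (constant c > 0 doesn't affect convergence).
p = 7/5
7/5 > 1 → CONVERGES

Converges (p = 7/5 > 1)


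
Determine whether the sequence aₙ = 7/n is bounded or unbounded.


a₁ = 7, a₂ = 7/2, a₃ = 7/3, ...
0 < aₙ ≤ 7 for all n ≥ 1
Lower bound: 0, Upper bound: 7
The sequence IS bounded

Bounded (0 < aₙ ≤ 7)


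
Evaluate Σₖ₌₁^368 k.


n(n+1)/2 = 368×369/2 = 135792/2 = 67896

Σk = 67896


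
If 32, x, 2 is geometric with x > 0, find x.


GM = √(32×2) = √64 = 8

GM = 8


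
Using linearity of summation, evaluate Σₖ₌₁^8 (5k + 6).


Σ(5k+6) = 5·Σk + 6·n
= 5·36 + 6·8
= 180 + 48 = 228

Σ = 228


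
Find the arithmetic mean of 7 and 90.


AM = (7 + 90)/2 = 97/2 = 48.5

AM = 48.5


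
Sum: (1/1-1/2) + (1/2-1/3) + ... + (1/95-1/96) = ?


Telescoping: adjacent terms cancel.
= 1/1 - 1/96
= 1 - 1/96 = 95/96

Sum = 95/96


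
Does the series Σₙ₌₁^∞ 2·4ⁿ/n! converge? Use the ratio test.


aₙ = 2·4^n/n!
a_{n+1}/aₙ = 4^(n+1)/(n+1)! × n!/4^n  (constant 2 cancels)
= 4/(n+1)
L = lim(n→∞) 4/(n+1) = 0
L < 1 → series CONVERGES

Converges (ratio test: L = 0 < 1)


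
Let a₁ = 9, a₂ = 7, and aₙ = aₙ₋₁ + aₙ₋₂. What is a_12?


Computing iteratively: 9, 7, 16, 23, 39, 62, 101, 163, 264, 427, 691, 1118
a_12 = 1118

a_12 = 1118


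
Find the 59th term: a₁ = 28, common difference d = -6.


aₙ = a₁ + (n-1)d
= 28 + (59-1)×-6
= 28 - 348
= -320

a_59 = -320


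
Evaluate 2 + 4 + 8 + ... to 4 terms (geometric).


Sₙ = 2×(2^4 - 1)/(2 - 1)
= 2×(16 - 1)/1
= 2×15/1
= 30

S_4 = 30
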